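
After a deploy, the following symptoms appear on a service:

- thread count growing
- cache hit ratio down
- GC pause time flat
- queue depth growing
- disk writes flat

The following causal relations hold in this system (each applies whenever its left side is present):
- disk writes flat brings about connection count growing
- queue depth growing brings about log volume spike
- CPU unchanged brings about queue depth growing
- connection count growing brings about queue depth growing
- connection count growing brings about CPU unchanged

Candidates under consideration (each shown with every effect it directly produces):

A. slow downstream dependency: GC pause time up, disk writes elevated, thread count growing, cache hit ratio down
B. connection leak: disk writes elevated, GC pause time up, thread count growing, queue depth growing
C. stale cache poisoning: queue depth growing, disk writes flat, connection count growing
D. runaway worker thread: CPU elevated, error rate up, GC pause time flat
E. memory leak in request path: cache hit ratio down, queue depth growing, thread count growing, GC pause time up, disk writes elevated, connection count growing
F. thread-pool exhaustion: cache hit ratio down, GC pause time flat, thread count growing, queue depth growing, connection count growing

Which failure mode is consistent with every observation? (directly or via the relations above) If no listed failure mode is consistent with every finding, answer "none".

Testing each hypothesis:
(A) slow downstream dependency — thread count growing +; cache hit ratio down +; GC pause time flat -; queue depth growing -; disk writes flat -
(B) connection leak — fails on cache hit ratio down, GC pause time flat, disk writes flat (predicts GC pause time up, not GC pause time flat; predicts disk writes elevated, not disk writes flat)
(C) stale cache poisoning — does not account for thread count growing, cache hit ratio down, GC pause time flat
(D) runaway worker thread — thread count growing -; cache hit ratio down -; GC pause time flat +; queue depth growing -; disk writes flat -
(E) memory leak in request path — thread count growing +; cache hit ratio down +; GC pause time flat -; queue depth growing +; disk writes flat -
(F) thread-pool exhaustion — thread count growing +; cache hit ratio down +; GC pause time flat +; queue depth growing +; disk writes flat -
No candidate is consistent with all observations.

none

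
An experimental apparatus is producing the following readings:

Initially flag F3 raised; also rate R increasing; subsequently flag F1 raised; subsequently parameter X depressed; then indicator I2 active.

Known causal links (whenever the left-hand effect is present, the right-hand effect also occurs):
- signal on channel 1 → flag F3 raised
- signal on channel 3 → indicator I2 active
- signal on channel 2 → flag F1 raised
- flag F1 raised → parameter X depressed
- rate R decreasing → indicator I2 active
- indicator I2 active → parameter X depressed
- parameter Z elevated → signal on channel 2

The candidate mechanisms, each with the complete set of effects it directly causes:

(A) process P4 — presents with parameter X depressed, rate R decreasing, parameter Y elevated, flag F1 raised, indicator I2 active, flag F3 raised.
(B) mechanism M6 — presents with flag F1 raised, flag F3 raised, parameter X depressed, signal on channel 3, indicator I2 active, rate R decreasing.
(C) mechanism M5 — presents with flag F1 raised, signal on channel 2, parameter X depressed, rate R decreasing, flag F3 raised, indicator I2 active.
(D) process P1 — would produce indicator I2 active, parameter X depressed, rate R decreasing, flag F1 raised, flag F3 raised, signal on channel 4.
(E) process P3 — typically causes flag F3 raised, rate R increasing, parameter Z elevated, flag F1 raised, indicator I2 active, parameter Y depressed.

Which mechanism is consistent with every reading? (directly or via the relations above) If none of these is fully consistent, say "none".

Checking each candidate against the observations:
(A) process P4 — flag F3 raised +; rate R increasing -; flag F1 raised +; parameter X depressed +; indicator I2 active +
(B) mechanism M6 — fails on rate R increasing (predicts rate R decreasing, not rate R increasing)
(C) mechanism M5 — fails on rate R increasing (predicts rate R decreasing, not rate R increasing)
(D) process P1 — flag F3 raised +; rate R increasing -; flag F1 raised +; parameter X depressed +; indicator I2 active +
(E) process P3 — flag F3 raised +; rate R increasing +; flag F1 raised +; parameter X depressed + (by flag F1 raised → parameter X depressed); indicator I2 active +
(E) is the only candidate with no mismatches.

E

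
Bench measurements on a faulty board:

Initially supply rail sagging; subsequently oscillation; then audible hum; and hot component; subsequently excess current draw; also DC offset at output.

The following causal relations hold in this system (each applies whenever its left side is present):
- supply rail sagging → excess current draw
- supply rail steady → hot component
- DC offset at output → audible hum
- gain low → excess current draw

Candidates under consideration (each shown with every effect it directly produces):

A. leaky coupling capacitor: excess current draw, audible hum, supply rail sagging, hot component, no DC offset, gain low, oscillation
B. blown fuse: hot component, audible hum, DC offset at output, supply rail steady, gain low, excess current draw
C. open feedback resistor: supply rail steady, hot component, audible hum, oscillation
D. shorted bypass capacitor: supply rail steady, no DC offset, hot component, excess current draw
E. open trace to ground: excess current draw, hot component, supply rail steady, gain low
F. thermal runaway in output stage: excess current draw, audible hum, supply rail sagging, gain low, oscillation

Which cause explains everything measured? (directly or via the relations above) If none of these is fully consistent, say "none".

none

Per-candidate check:
(A) leaky coupling capacitor — supply rail sagging yes; oscillation yes; audible hum yes; hot component yes; excess current draw yes; DC offset at output NO
(B) blown fuse — fails on supply rail sagging, oscillation (predicts supply rail steady, not supply rail sagging)
(C) open feedback resistor — fails on supply rail sagging, excess current draw, DC offset at output (predicts supply rail steady, not supply rail sagging)
(D) shorted bypass capacitor — supply rail sagging NO; oscillation NO; audible hum NO; hot component yes; excess current draw yes; DC offset at output NO
(E) open trace to ground — fails on supply rail sagging, oscillation, audible hum, DC offset at output (predicts supply rail steady, not supply rail sagging)
(F) thermal runaway in output stage — supply rail sagging yes; oscillation yes; audible hum yes; hot component NO; excess current draw yes; DC offset at output NO
No candidate is consistent with all observations.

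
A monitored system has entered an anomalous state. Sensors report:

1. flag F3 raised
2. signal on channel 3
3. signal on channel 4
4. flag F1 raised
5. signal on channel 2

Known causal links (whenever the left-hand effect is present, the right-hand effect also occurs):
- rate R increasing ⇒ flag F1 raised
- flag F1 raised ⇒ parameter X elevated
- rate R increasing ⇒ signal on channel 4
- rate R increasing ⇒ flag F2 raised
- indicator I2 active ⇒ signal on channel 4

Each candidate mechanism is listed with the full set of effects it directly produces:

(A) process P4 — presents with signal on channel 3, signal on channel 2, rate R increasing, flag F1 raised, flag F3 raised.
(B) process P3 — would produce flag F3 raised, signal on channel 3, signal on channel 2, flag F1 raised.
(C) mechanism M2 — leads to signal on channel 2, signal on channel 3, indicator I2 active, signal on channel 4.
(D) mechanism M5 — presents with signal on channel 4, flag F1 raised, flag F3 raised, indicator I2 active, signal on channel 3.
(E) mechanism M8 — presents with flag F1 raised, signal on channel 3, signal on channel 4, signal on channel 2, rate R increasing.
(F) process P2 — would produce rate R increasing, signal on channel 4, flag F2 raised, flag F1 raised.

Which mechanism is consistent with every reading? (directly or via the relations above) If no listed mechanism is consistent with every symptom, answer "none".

Per-candidate check:
(A) process P4 — flag F3 raised yes; signal on channel 3 yes; signal on channel 4 yes (by rate R increasing → signal on channel 4); flag F1 raised yes; signal on channel 2 yes
(B) process P3 — flag F3 raised yes; signal on channel 3 yes; signal on channel 4 NO; flag F1 raised yes; signal on channel 2 yes
(C) mechanism M2 — flag F3 raised NO; signal on channel 3 yes; signal on channel 4 yes; flag F1 raised NO; signal on channel 2 yes
(D) mechanism M5 — flag F3 raised yes; signal on channel 3 yes; signal on channel 4 yes; flag F1 raised yes; signal on channel 2 NO
(E) mechanism M8 — flag F3 raised NO; signal on channel 3 yes; signal on channel 4 yes; flag F1 raised yes; signal on channel 2 yes
(F) process P2 — flag F3 raised NO; signal on channel 3 NO; signal on channel 4 yes; flag F1 raised yes; signal on channel 2 NO
(A) is the only candidate with no mismatches.

A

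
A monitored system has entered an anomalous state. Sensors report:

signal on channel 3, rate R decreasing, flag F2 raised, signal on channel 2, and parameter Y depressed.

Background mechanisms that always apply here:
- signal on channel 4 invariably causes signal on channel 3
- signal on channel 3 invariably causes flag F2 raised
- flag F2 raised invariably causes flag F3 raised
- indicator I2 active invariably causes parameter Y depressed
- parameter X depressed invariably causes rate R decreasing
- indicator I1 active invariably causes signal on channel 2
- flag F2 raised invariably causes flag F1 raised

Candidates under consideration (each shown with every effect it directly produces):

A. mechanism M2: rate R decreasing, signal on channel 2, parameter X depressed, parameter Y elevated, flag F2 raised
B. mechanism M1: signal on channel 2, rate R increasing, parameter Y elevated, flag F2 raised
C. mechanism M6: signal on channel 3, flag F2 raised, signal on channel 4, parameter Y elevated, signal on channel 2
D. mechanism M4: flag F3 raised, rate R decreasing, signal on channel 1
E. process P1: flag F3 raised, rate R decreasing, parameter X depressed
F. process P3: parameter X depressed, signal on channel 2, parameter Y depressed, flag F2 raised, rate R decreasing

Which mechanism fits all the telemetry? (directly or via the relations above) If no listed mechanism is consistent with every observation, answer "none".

none

Per-candidate check:
(A) mechanism M2 — fails on signal on channel 3, parameter Y depressed (predicts parameter Y elevated, not parameter Y depressed)
(B) mechanism M1 — signal on channel 3 -; rate R decreasing -; flag F2 raised +; signal on channel 2 +; parameter Y depressed -
(C) mechanism M6 — fails on rate R decreasing, parameter Y depressed (predicts parameter Y elevated, not parameter Y depressed)
(D) mechanism M4 — does not account for signal on channel 3, flag F2 raised, signal on channel 2, parameter Y depressed
(E) process P1 — does not account for signal on channel 3, flag F2 raised, signal on channel 2, parameter Y depressed
(F) process P3 — does not account for signal on channel 3
None of the listed candidates fits everything.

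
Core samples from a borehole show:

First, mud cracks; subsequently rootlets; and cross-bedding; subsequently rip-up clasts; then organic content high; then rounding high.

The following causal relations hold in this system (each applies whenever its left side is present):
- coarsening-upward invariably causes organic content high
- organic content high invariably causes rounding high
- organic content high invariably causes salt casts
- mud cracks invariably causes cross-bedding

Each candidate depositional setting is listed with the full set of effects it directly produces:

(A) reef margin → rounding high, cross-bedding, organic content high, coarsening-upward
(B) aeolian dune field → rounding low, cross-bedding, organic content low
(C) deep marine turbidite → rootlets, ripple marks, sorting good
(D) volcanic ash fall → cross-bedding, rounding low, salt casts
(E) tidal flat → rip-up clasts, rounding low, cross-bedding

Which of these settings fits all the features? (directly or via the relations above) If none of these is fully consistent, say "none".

none

For each candidate, compare predicted effects to what was observed:
(A) reef margin — mud cracks ✗; rootlets ✗; cross-bedding ✓; rip-up clasts ✗; organic content high ✓; rounding high ✓
(B) aeolian dune field — mud cracks ✗; rootlets ✗; cross-bedding ✓; rip-up clasts ✗; organic content high ✗; rounding high ✗
(C) deep marine turbidite — does not account for mud cracks, cross-bedding, rip-up clasts, organic content high, rounding high
(D) volcanic ash fall — fails on mud cracks, rootlets, rip-up clasts, organic content high, rounding high (predicts rounding low, not rounding high)
(E) tidal flat — mud cracks ✗; rootlets ✗; cross-bedding ✓; rip-up clasts ✓; organic content high ✗; rounding high ✗
None of the listed candidates fits everything.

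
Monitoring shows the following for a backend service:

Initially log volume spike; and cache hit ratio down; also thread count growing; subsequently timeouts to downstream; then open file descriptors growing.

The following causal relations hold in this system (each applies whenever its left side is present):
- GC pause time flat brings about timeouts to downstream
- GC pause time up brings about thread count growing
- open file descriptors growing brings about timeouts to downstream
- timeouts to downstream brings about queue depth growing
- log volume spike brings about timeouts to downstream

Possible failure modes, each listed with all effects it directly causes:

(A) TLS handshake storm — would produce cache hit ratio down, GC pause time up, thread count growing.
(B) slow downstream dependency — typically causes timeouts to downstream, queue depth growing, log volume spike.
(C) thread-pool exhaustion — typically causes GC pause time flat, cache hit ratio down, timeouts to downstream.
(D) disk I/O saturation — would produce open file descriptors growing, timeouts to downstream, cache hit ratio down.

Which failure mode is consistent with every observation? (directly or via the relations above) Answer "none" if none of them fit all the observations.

For each candidate, compare predicted effects to what was observed:
(A) TLS handshake storm — log volume spike -; cache hit ratio down +; thread count growing +; timeouts to downstream -; open file descriptors growing -
(B) slow downstream dependency — does not account for cache hit ratio down, thread count growing, open file descriptors growing
(C) thread-pool exhaustion — does not account for log volume spike, thread count growing, open file descriptors growing
(D) disk I/O saturation — log volume spike -; cache hit ratio down +; thread count growing -; timeouts to downstream +; open file descriptors growing +
No candidate is consistent with all observations.

none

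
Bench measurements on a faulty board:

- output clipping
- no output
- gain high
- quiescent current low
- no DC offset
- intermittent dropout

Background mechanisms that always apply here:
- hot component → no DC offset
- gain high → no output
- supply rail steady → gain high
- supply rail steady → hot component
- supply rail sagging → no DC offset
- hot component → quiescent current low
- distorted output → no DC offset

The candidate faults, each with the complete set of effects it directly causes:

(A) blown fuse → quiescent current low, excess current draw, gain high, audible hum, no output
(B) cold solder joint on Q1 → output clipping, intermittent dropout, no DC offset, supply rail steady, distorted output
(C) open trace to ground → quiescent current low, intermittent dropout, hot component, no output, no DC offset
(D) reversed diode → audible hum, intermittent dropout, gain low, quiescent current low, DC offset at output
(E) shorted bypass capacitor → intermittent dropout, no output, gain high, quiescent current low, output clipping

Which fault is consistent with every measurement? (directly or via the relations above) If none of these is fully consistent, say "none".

B

Checking each candidate against the observations:
(A) blown fuse — output clipping ✗; no output ✓; gain high ✓; quiescent current low ✓; no DC offset ✗; intermittent dropout ✗
(B) cold solder joint on Q1 — accounts for every observation (no output through supply rail steady → gain high → no output)
(C) open trace to ground — does not account for output clipping, gain high
(D) reversed diode — fails on output clipping, no output, gain high, no DC offset (predicts gain low, not gain high; predicts DC offset at output, not no DC offset)
(E) shorted bypass capacitor — does not account for no DC offset
(B) alone accounts for all the evidence.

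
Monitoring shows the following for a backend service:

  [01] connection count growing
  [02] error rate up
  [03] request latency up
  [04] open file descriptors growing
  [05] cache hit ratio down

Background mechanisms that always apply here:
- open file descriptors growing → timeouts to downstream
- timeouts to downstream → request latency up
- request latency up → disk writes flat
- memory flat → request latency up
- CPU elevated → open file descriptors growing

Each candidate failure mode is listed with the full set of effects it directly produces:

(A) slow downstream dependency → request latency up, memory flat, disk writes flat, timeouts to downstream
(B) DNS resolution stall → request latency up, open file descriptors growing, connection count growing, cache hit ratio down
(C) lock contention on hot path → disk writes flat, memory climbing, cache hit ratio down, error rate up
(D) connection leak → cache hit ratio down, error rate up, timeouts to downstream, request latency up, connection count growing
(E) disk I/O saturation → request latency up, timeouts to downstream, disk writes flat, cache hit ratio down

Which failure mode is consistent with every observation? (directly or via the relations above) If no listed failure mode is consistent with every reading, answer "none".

none

For each candidate, compare predicted effects to what was observed:
(A) slow downstream dependency — connection count growing NO; error rate up NO; request latency up yes; open file descriptors growing NO; cache hit ratio down NO
(B) DNS resolution stall — connection count growing yes; error rate up NO; request latency up yes; open file descriptors growing yes; cache hit ratio down yes
(C) lock contention on hot path — does not account for connection count growing, request latency up, open file descriptors growing
(D) connection leak — connection count growing yes; error rate up yes; request latency up yes; open file descriptors growing NO; cache hit ratio down yes
(E) disk I/O saturation — does not account for connection count growing, error rate up, open file descriptors growing
None of the listed candidates fits everything.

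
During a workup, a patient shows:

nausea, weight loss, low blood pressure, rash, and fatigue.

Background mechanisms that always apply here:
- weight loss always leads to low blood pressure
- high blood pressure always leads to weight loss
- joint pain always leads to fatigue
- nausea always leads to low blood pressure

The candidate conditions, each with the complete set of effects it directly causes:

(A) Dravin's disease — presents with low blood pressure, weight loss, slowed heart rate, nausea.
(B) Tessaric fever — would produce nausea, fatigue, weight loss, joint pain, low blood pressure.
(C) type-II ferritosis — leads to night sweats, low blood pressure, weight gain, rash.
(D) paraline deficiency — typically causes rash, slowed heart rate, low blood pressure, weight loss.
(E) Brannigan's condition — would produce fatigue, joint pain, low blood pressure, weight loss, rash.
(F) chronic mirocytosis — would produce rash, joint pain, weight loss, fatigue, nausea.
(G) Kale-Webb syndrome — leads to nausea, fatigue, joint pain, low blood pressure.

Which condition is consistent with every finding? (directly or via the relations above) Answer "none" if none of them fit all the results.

Per-candidate check:
(A) Dravin's disease — nausea yes; weight loss yes; low blood pressure yes; rash NO; fatigue NO
(B) Tessaric fever — does not account for rash
(C) type-II ferritosis — nausea NO; weight loss NO; low blood pressure yes; rash yes; fatigue NO
(D) paraline deficiency — nausea NO; weight loss yes; low blood pressure yes; rash yes; fatigue NO
(E) Brannigan's condition — nausea NO; weight loss yes; low blood pressure yes; rash yes; fatigue yes
(F) chronic mirocytosis — nausea yes; weight loss yes; low blood pressure yes (via nausea → low blood pressure); rash yes; fatigue yes
(G) Kale-Webb syndrome — does not account for weight loss, rash
Only (F) is consistent with every observation.

F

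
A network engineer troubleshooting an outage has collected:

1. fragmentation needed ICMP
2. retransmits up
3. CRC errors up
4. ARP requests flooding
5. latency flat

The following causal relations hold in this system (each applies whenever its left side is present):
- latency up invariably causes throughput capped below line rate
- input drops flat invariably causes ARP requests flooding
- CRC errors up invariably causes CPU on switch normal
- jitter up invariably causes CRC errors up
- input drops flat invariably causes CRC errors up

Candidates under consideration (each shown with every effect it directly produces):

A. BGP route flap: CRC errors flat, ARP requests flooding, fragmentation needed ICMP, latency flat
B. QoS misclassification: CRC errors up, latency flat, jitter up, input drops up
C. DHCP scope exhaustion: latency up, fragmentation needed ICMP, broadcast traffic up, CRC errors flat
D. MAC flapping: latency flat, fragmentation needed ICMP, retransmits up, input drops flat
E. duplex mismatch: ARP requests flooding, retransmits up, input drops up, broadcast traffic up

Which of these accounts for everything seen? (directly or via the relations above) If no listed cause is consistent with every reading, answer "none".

Checking each candidate against the observations:
(A) BGP route flap — fails on retransmits up, CRC errors up (predicts CRC errors flat, not CRC errors up)
(B) QoS misclassification — fragmentation needed ICMP -; retransmits up -; CRC errors up +; ARP requests flooding -; latency flat +
(C) DHCP scope exhaustion — fails on retransmits up, CRC errors up, ARP requests flooding, latency flat (predicts CRC errors flat, not CRC errors up; predicts latency up, not latency flat)
(D) MAC flapping — fragmentation needed ICMP +; retransmits up +; CRC errors up + (through input drops flat → CRC errors up); ARP requests flooding + (through input drops flat → ARP requests flooding); latency flat +
(E) duplex mismatch — does not account for fragmentation needed ICMP, CRC errors up, latency flat
(D) alone accounts for all the evidence.

D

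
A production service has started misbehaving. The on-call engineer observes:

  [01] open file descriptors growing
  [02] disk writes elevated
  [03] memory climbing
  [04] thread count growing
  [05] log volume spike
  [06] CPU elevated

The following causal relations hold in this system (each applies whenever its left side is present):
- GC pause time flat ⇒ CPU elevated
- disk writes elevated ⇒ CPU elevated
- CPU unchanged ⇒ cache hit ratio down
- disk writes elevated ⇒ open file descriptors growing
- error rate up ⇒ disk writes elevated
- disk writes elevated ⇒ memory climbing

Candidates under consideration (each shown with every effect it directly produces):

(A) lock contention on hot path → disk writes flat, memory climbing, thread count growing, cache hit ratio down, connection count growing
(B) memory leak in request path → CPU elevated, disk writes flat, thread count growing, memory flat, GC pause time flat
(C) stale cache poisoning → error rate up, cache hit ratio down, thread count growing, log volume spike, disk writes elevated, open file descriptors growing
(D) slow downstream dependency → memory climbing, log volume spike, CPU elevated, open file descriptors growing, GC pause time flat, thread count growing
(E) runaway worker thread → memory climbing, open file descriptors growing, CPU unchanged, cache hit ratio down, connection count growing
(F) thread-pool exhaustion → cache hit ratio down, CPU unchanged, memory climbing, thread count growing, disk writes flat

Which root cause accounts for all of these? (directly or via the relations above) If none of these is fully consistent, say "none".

C

Checking each candidate against the observations:
(A) lock contention on hot path — open file descriptors growing miss; disk writes elevated miss; memory climbing match; thread count growing match; log volume spike miss; CPU elevated miss
(B) memory leak in request path — fails on open file descriptors growing, disk writes elevated, memory climbing, log volume spike (predicts disk writes flat, not disk writes elevated; predicts memory flat, not memory climbing)
(C) stale cache poisoning — accounts for every observation (memory climbing by disk writes elevated → memory climbing)
(D) slow downstream dependency — open file descriptors growing match; disk writes elevated miss; memory climbing match; thread count growing match; log volume spike match; CPU elevated match
(E) runaway worker thread — fails on disk writes elevated, thread count growing, log volume spike, CPU elevated (predicts CPU unchanged, not CPU elevated)
(F) thread-pool exhaustion — fails on open file descriptors growing, disk writes elevated, log volume spike, CPU elevated (predicts disk writes flat, not disk writes elevated; predicts CPU unchanged, not CPU elevated)
(C) is the only candidate with no mismatches.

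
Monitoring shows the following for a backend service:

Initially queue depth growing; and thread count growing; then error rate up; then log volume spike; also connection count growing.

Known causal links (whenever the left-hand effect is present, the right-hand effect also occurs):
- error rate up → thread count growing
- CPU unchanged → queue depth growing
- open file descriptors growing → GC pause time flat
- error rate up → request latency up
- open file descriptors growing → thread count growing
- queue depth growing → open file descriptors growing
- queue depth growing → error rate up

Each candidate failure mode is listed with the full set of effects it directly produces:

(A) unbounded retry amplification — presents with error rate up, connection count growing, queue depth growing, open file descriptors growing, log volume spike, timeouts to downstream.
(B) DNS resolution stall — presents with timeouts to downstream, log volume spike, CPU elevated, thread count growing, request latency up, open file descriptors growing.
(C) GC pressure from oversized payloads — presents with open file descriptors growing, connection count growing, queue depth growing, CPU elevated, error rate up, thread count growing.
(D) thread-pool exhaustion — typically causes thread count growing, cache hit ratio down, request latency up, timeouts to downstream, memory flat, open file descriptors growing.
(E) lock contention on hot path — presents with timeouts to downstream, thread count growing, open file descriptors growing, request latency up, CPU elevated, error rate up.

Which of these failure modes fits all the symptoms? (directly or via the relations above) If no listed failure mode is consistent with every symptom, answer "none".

A

Checking each candidate against the observations:
(A) unbounded retry amplification — queue depth growing yes; thread count growing yes (by error rate up → thread count growing); error rate up yes; log volume spike yes; connection count growing yes
(B) DNS resolution stall — does not account for queue depth growing, error rate up, connection count growing
(C) GC pressure from oversized payloads — queue depth growing yes; thread count growing yes; error rate up yes; log volume spike NO; connection count growing yes
(D) thread-pool exhaustion — does not account for queue depth growing, error rate up, log volume spike, connection count growing
(E) lock contention on hot path — does not account for queue depth growing, log volume spike, connection count growing
(A) alone accounts for all the evidence.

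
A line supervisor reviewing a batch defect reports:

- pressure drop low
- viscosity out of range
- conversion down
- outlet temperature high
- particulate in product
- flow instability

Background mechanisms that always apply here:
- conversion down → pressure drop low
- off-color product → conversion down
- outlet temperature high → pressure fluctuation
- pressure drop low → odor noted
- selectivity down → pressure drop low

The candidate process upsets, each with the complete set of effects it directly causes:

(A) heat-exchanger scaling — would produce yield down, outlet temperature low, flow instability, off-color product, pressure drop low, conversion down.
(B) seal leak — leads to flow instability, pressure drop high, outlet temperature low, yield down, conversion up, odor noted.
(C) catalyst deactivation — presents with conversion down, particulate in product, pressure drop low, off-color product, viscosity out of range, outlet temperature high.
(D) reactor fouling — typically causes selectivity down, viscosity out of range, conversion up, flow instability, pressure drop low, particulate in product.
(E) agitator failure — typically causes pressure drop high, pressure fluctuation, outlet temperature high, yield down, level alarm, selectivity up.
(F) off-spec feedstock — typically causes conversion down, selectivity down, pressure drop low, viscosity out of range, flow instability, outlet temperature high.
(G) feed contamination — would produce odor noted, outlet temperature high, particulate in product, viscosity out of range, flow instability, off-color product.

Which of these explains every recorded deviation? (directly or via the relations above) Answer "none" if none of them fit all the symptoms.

G

Checking each candidate against the observations:
(A) heat-exchanger scaling — pressure drop low match; viscosity out of range miss; conversion down match; outlet temperature high miss; particulate in product miss; flow instability match
(B) seal leak — pressure drop low miss; viscosity out of range miss; conversion down miss; outlet temperature high miss; particulate in product miss; flow instability match
(C) catalyst deactivation — pressure drop low match; viscosity out of range match; conversion down match; outlet temperature high match; particulate in product match; flow instability miss
(D) reactor fouling — pressure drop low match; viscosity out of range match; conversion down miss; outlet temperature high miss; particulate in product match; flow instability match
(E) agitator failure — fails on pressure drop low, viscosity out of range, conversion down, particulate in product, flow instability (predicts pressure drop high, not pressure drop low)
(F) off-spec feedstock — pressure drop low match; viscosity out of range match; conversion down match; outlet temperature high match; particulate in product miss; flow instability match
(G) feed contamination — pressure drop low match (through off-color product → conversion down → pressure drop low); viscosity out of range match; conversion down match (through off-color product → conversion down); outlet temperature high match; particulate in product match; flow instability match
Only (G) is consistent with every observation.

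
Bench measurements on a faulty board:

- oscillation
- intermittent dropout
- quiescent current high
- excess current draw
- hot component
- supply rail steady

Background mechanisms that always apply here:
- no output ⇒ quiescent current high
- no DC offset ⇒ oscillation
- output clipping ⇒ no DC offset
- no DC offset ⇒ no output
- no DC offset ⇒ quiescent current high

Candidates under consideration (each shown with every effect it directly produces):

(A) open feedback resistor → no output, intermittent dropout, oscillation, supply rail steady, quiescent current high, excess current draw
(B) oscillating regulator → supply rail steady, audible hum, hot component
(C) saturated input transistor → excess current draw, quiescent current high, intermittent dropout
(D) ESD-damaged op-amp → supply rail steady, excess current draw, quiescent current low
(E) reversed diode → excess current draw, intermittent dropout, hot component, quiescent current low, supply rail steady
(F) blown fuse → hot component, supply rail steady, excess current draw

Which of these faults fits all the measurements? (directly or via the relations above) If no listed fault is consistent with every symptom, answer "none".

none

For each candidate, compare predicted effects to what was observed:
(A) open feedback resistor — oscillation yes; intermittent dropout yes; quiescent current high yes; excess current draw yes; hot component NO; supply rail steady yes
(B) oscillating regulator — does not account for oscillation, intermittent dropout, quiescent current high, excess current draw
(C) saturated input transistor — oscillation NO; intermittent dropout yes; quiescent current high yes; excess current draw yes; hot component NO; supply rail steady NO
(D) ESD-damaged op-amp — oscillation NO; intermittent dropout NO; quiescent current high NO; excess current draw yes; hot component NO; supply rail steady yes
(E) reversed diode — fails on oscillation, quiescent current high (predicts quiescent current low, not quiescent current high)
(F) blown fuse — oscillation NO; intermittent dropout NO; quiescent current high NO; excess current draw yes; hot component yes; supply rail steady yes
No candidate is consistent with all observations.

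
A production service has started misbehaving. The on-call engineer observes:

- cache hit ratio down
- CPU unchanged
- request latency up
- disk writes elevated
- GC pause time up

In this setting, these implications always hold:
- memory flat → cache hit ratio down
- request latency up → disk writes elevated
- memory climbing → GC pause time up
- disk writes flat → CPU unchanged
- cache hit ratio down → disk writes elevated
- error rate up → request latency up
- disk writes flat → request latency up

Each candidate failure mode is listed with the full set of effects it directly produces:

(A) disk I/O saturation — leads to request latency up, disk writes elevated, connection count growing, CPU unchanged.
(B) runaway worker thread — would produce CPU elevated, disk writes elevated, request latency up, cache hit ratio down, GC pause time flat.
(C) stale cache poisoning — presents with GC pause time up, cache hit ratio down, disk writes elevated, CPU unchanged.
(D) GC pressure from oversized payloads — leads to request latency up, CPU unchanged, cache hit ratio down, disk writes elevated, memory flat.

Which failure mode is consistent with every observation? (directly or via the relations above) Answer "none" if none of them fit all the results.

Per-candidate check:
(A) disk I/O saturation — does not account for cache hit ratio down, GC pause time up
(B) runaway worker thread — cache hit ratio down yes; CPU unchanged NO; request latency up yes; disk writes elevated yes; GC pause time up NO
(C) stale cache poisoning — cache hit ratio down yes; CPU unchanged yes; request latency up NO; disk writes elevated yes; GC pause time up yes
(D) GC pressure from oversized payloads — cache hit ratio down yes; CPU unchanged yes; request latency up yes; disk writes elevated yes; GC pause time up NO
Every candidate fails on at least one observation.

none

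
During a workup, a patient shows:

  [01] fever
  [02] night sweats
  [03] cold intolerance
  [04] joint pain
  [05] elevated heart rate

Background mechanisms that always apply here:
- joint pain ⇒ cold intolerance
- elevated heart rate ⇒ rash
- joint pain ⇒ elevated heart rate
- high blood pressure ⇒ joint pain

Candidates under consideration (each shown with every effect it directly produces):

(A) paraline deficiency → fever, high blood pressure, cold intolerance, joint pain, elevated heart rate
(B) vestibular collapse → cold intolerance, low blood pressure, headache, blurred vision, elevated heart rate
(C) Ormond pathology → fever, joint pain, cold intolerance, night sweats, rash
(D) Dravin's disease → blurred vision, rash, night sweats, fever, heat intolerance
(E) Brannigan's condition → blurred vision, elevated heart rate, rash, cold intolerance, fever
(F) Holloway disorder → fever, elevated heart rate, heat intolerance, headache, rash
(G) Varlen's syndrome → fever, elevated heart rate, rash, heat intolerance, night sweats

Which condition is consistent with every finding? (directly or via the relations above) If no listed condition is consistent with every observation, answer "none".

Per-candidate check:
(A) paraline deficiency — does not account for night sweats
(B) vestibular collapse — does not account for fever, night sweats, joint pain
(C) Ormond pathology — accounts for every observation (elevated heart rate through joint pain → elevated heart rate)
(D) Dravin's disease — fails on cold intolerance, joint pain, elevated heart rate (predicts heat intolerance, not cold intolerance)
(E) Brannigan's condition — does not account for night sweats, joint pain
(F) Holloway disorder — fails on night sweats, cold intolerance, joint pain (predicts heat intolerance, not cold intolerance)
(G) Varlen's syndrome — fever match; night sweats match; cold intolerance miss; joint pain miss; elevated heart rate match
(C) alone accounts for all the evidence.

C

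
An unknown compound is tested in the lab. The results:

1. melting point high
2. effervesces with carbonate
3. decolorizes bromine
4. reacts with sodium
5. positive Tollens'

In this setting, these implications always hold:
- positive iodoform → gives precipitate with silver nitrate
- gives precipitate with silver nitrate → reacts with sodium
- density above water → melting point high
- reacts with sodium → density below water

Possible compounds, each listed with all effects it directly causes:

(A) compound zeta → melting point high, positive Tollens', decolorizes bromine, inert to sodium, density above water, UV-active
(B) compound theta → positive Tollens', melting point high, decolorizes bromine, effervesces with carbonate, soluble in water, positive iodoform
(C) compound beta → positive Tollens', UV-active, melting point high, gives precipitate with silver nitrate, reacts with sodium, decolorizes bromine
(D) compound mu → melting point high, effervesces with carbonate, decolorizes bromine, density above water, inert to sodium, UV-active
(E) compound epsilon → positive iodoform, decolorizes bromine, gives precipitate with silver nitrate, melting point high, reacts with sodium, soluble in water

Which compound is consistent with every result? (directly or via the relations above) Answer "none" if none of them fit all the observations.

Per-candidate check:
(A) compound zeta — fails on effervesces with carbonate, reacts with sodium (predicts inert to sodium, not reacts with sodium)
(B) compound theta — melting point high ✓; effervesces with carbonate ✓; decolorizes bromine ✓; reacts with sodium ✓ (by positive iodoform → gives precipitate with silver nitrate → reacts with sodium); positive Tollens' ✓
(C) compound beta — melting point high ✓; effervesces with carbonate ✗; decolorizes bromine ✓; reacts with sodium ✓; positive Tollens' ✓
(D) compound mu — fails on reacts with sodium, positive Tollens' (predicts inert to sodium, not reacts with sodium)
(E) compound epsilon — melting point high ✓; effervesces with carbonate ✗; decolorizes bromine ✓; reacts with sodium ✓; positive Tollens' ✗
(B) is the only candidate with no mismatches.

B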